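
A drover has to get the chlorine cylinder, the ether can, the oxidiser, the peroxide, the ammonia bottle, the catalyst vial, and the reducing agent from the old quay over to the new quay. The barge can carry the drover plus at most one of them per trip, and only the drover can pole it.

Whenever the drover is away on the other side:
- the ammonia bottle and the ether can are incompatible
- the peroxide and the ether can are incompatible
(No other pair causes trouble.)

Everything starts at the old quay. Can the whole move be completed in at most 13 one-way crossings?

No

Counting alone: the drover can take at most 1 across per trip to the new quay, so moving all 7 needs at least 7 loaded trips out, with a return between consecutive ones — at least 13 crossings.
The safety rule pushes this higher. Following every safe sequence of crossings, the most of the 7 that can be at the new quay as the barge arrives there on crossing 13 is 6 — never all 7.
So the move cannot be finished within 13 crossings. (The shortest complete plan takes 15:)
1. Drover goes to the new quay with the ether can.  [the old quay: the ammonia bottle, the catalyst vial, the chlorine cylinder, the oxidiser, the peroxide, the reducing agent | the new quay: the ether can]
2. Drover goes back to the old quay alone.  [the old quay: the ammonia bottle, the catalyst vial, the chlorine cylinder, the oxidiser, the peroxide, the reducing agent | the new quay: the ether can]
3. Drover goes to the new quay with the chlorine cylinder.  [the old quay: the ammonia bottle, the catalyst vial, the oxidiser, the peroxide, the reducing agent | the new quay: the chlorine cylinder, the ether can]
4. Drover goes back to the old quay alone.  [the old quay: the ammonia bottle, the catalyst vial, the oxidiser, the peroxide, the reducing agent | the new quay: the chlorine cylinder, the ether can]
5. Drover goes to the new quay with the oxidiser.  [the old quay: the ammonia bottle, the catalyst vial, the peroxide, the reducing agent | the new quay: the chlorine cylinder, the ether can, the oxidiser]
6. Drover goes back to the old quay alone.  [the old quay: the ammonia bottle, the catalyst vial, the peroxide, the reducing agent | the new quay: the chlorine cylinder, the ether can, the oxidiser]
7. Drover goes to the new quay with the peroxide.  [the old quay: the ammonia bottle, the catalyst vial, the reducing agent | the new quay: the chlorine cylinder, the ether can, the oxidiser, the peroxide]
8. Drover goes back to the old quay with the ether can.  [the old quay: the ammonia bottle, the catalyst vial, the ether can, the reducing agent | the new quay: the chlorine cylinder, the oxidiser, the peroxide]
9. Drover goes to the new quay with the ammonia bottle.  [the old quay: the catalyst vial, the ether can, the reducing agent | the new quay: the ammonia bottle, the chlorine cylinder, the oxidiser, the peroxide]
10. Drover goes back to the old quay alone.  [the old quay: the catalyst vial, the ether can, the reducing agent | the new quay: the ammonia bottle, the chlorine cylinder, the oxidiser, the peroxide]
11. Drover goes to the new quay with the catalyst vial.  [the old quay: the ether can, the reducing agent | the new quay: the ammonia bottle, the catalyst vial, the chlorine cylinder, the oxidiser, the peroxide]
12. Drover goes back to the old quay alone.  [the old quay: the ether can, the reducing agent | the new quay: the ammonia bottle, the catalyst vial, the chlorine cylinder, the oxidiser, the peroxide]
13. Drover goes to the new quay with the reducing agent.  [the old quay: the ether can | the new quay: the ammonia bottle, the catalyst vial, the chlorine cylinder, the oxidiser, the peroxide, the reducing agent]
14. Drover goes back to the old quay alone.  [the old quay: the ether can | the new quay: the ammonia bottle, the catalyst vial, the chlorine cylinder, the oxidiser, the peroxide, the reducing agent]
15. Drover goes to the new quay with the ether can.  [the old quay: — | the new quay: the ammonia bottle, the catalyst vial, the chlorine cylinder, the ether can, the oxidiser, the peroxide, the reducing agent]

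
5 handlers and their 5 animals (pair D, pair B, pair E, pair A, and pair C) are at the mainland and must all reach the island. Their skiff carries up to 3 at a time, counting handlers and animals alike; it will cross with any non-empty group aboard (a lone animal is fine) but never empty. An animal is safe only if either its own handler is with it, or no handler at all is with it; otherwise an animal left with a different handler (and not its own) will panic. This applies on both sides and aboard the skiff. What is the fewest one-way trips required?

11

Counting alone: each trip to the island takes at most 3 across and each return brings at least 1 back, so after t trips out (and t−1 returns) at most 3t − (t−1) of the 10 are across; that first reaches 10 at t = 5, so at least 9 crossings are needed.
The safety rule pushes this higher. Following every safe sequence of crossings, the most of the 10 that can be at the island as the skiff arrives there on crossing 9 is 9 — never all 10.
So no plan with fewer than 11 crossings exists, and this one achieves 11:
1. animal D and handler D cross → the island.
2. handler D crosses ← the mainland.
3. animal A, animal B, and animal E cross → the island.
4. animal D crosses ← the mainland.
5. handler A, handler B, and handler E cross → the island.
6. animal B and handler B cross ← the mainland.
7. handler B, handler C, and handler D cross → the island.
8. animal E crosses ← the mainland.
9. animal B and animal D cross → the island.
10. animal D crosses ← the mainland.
11. animal C, animal D, and animal E cross → the island.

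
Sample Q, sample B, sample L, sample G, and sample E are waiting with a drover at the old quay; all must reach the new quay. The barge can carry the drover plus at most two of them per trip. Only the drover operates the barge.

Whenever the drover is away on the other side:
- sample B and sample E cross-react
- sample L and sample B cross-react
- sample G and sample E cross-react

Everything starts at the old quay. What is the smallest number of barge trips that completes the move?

5

Counting alone: the drover can take at most 2 across per trip to the new quay, so moving all 5 needs at least 3 loaded trips out, with a return between consecutive ones — at least 5 crossings.
The plan below uses exactly 5 crossings, so it is optimal:
1. Drover goes to the new quay with sample B and sample G.
2. Drover goes back to the old quay alone.
3. Drover goes to the new quay with sample Q.
4. Drover goes back to the old quay alone.
5. Drover goes to the new quay with sample E and sample L.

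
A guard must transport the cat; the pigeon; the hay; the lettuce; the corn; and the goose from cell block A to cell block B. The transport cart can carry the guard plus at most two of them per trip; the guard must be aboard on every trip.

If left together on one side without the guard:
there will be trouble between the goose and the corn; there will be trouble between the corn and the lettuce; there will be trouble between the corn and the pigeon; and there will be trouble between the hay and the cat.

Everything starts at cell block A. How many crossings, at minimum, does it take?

Counting alone: the guard can take at most 2 across per trip to cell block B, so moving all 6 needs at least 3 loaded trips out, with a return between consecutive ones — at least 5 crossings.
The safety rule pushes this higher. Following every safe sequence of crossings, the most of the 6 that can be at cell block B as the transport cart arrives there on crossing 5 is 5 — never all 6.
So no plan with fewer than 7 crossings exists, and this one achieves 7:
1. Guard goes to cell block B with the cat and the corn.
2. Guard goes back to cell block A alone.
3. Guard goes to cell block B with the pigeon.
4. Guard goes back to cell block A with the corn.
5. Guard goes to cell block B with the goose and the lettuce.
6. Guard goes back to cell block A alone.
7. Guard goes to cell block B with the corn and the hay.

7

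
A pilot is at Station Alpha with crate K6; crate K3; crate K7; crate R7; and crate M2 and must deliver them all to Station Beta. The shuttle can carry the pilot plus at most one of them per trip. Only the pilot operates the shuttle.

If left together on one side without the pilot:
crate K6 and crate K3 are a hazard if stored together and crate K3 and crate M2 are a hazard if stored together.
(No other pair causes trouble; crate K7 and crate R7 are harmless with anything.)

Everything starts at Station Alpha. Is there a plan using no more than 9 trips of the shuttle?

No

Counting alone: the pilot can take at most 1 across per trip to Station Beta, so moving all 5 needs at least 5 loaded trips out, with a return between consecutive ones — at least 9 crossings.
The safety rule pushes this higher. Following every safe sequence of crossings, the most of the 5 that can be at Station Beta as the shuttle arrives there on crossing 9 is 4 — never all 5.
So the move cannot be finished within 9 crossings. (The shortest complete plan takes 11:)
1. Pilot goes to Station Beta with crate K3.
2. Pilot goes back to Station Alpha alone.
3. Pilot goes to Station Beta with crate K6.
4. Pilot goes back to Station Alpha with crate K3.
5. Pilot goes to Station Beta with crate M2.
6. Pilot goes back to Station Alpha alone.
7. Pilot goes to Station Beta with crate K7.
8. Pilot goes back to Station Alpha alone.
9. Pilot goes to Station Beta with crate R7.
10. Pilot goes back to Station Alpha alone.
11. Pilot goes to Station Beta with crate K3.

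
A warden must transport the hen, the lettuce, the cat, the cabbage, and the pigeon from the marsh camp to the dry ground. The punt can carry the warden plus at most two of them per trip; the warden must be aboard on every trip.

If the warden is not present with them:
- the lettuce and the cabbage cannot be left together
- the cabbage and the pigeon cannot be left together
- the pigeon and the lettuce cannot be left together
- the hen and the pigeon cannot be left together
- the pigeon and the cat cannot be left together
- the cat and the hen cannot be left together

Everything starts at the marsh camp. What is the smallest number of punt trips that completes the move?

impossible

Whatever the first load, the items left behind include a forbidden pair without the warden. No opening move is safe, so no plan exists.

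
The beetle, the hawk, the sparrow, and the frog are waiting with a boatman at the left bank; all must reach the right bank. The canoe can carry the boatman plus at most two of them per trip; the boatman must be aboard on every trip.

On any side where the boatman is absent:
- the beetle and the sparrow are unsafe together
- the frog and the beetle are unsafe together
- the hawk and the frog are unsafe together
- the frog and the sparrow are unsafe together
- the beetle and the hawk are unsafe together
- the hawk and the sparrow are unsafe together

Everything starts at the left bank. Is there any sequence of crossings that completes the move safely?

No

Whatever the first load, the items left behind include a forbidden pair without the boatman. No opening move is safe, so no plan exists.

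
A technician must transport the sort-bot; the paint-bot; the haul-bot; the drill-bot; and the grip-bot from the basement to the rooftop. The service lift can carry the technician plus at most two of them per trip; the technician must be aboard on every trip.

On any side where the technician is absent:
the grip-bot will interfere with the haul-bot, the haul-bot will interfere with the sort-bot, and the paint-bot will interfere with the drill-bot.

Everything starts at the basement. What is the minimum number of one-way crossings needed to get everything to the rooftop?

Counting alone: the technician can take at most 2 across per trip to the rooftop, so moving all 5 needs at least 3 loaded trips out, with a return between consecutive ones — at least 5 crossings.
The plan below uses exactly 5 crossings, so it is optimal:
1. Technician goes to the rooftop with the haul-bot and the paint-bot.
2. Technician goes back to the basement alone.
3. Technician goes to the rooftop with the grip-bot and the sort-bot.
4. Technician goes back to the basement with the haul-bot.
5. Technician goes to the rooftop with the drill-bot and the haul-bot.

5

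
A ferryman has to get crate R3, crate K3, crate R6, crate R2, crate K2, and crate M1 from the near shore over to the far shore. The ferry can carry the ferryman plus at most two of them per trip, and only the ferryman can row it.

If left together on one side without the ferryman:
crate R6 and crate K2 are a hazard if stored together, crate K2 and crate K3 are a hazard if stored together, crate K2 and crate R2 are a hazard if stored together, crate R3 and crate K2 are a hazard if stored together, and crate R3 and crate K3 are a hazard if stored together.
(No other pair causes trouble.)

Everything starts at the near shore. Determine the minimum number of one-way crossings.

Counting alone: the ferryman can take at most 2 across per trip to the far shore, so moving all 6 needs at least 3 loaded trips out, with a return between consecutive ones — at least 5 crossings.
The safety rule pushes this higher. Following every safe sequence of crossings, the most of the 6 that can be at the far shore as the ferry arrives there on crossings 5, 7 is 4, 5 respectively — never all 6.
So no plan with fewer than 9 crossings exists, and this one achieves 9:
1. Ferryman goes to the far shore with crate K2 and crate R3.  [the near shore: crate K3, crate M1, crate R2, crate R6 | the far shore: crate K2, crate R3]
2. Ferryman goes back to the near shore with crate R3.  [the near shore: crate K3, crate M1, crate R2, crate R3, crate R6 | the far shore: crate K2]
3. Ferryman goes to the far shore with crate R3 and crate R6.  [the near shore: crate K3, crate M1, crate R2 | the far shore: crate K2, crate R3, crate R6]
4. Ferryman goes back to the near shore with crate K2.  [the near shore: crate K2, crate K3, crate M1, crate R2 | the far shore: crate R3, crate R6]
5. Ferryman goes to the far shore with crate K3 and crate R2.  [the near shore: crate K2, crate M1 | the far shore: crate K3, crate R2, crate R3, crate R6]
6. Ferryman goes back to the near shore with crate R3.  [the near shore: crate K2, crate M1, crate R3 | the far shore: crate K3, crate R2, crate R6]
7. Ferryman goes to the far shore with crate M1 and crate R3.  [the near shore: crate K2 | the far shore: crate K3, crate M1, crate R2, crate R3, crate R6]
8. Ferryman goes back to the near shore with crate R3.  [the near shore: crate K2, crate R3 | the far shore: crate K3, crate M1, crate R2, crate R6]
9. Ferryman goes to the far shore with crate K2 and crate R3.  [the near shore: — | the far shore: crate K2, crate K3, crate M1, crate R2, crate R3, crate R6]

9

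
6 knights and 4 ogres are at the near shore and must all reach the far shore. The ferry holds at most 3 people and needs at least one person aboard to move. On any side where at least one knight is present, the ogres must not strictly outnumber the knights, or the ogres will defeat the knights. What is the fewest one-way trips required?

Counting alone: each trip to the far shore takes at most 3 across and each return brings at least 1 back, so after t trips out (and t−1 returns) at most 3t − (t−1) of the 10 are across; that first reaches 10 at t = 5, so at least 9 crossings are needed.
The plan below uses exactly 9 crossings, so it is optimal:
1. 2 ogres → the far shore.  (the near shore: 6K 2O; the far shore: 0K 2O)
2. 1 ogre ← the near shore.  (the near shore: 6K 3O; the far shore: 0K 1O)
3. 3 ogres → the far shore.  (the near shore: 6K 0O; the far shore: 0K 4O)
4. 1 ogre ← the near shore.  (the near shore: 6K 1O; the far shore: 0K 3O)
5. 3 knights → the far shore.  (the near shore: 3K 1O; the far shore: 3K 3O)
6. 1 ogre ← the near shore.  (the near shore: 3K 2O; the far shore: 3K 2O)
7. 1 knight and 2 ogres → the far shore.  (the near shore: 2K 0O; the far shore: 4K 4O)
8. 1 ogre ← the near shore.  (the near shore: 2K 1O; the far shore: 4K 3O)
9. 2 knights and 1 ogre → the far shore.  (the near shore: 0K 0O; the far shore: 6K 4O)

9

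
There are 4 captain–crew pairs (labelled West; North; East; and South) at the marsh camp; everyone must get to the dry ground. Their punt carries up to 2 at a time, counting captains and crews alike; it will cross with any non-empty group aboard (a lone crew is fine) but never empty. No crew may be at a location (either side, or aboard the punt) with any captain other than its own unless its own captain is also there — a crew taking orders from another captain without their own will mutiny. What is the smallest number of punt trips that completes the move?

Following every safe sequence of crossings from the start, the most of the 8 that can be at the dry ground as the punt arrives there on crossings 1, 3, 5 is 2, 3, 4 respectively; the best ever achieved is 4 of 8.
From crossing 7 on, no configuration arises that was not already reachable earlier: only 44 distinct safe configurations (who is on which side, and where the punt is) can ever be reached, none of them has everyone across, and every continuation just revisits them. So no valid plan exists.

impossible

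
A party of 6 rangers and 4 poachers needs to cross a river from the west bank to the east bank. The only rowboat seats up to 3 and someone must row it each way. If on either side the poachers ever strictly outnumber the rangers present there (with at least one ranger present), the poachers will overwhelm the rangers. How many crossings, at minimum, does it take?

Counting alone: each trip to the east bank takes at most 3 across and each return brings at least 1 back, so after t trips out (and t−1 returns) at most 3t − (t−1) of the 10 are across; that first reaches 10 at t = 5, so at least 9 crossings are needed.
The plan below uses exactly 9 crossings, so it is optimal:
1. 2 poachers → the east bank.  (the west bank: 6R 2P; the east bank: 0R 2P)
2. 1 poacher ← the west bank.  (the west bank: 6R 3P; the east bank: 0R 1P)
3. 3 poachers → the east bank.  (the west bank: 6R 0P; the east bank: 0R 4P)
4. 1 poacher ← the west bank.  (the west bank: 6R 1P; the east bank: 0R 3P)
5. 3 rangers → the east bank.  (the west bank: 3R 1P; the east bank: 3R 3P)
6. 1 poacher ← the west bank.  (the west bank: 3R 2P; the east bank: 3R 2P)
7. 1 ranger and 2 poachers → the east bank.  (the west bank: 2R 0P; the east bank: 4R 4P)
8. 1 poacher ← the west bank.  (the west bank: 2R 1P; the east bank: 4R 3P)
9. 2 rangers and 1 poacher → the east bank.  (the west bank: 0R 0P; the east bank: 6R 4P)

9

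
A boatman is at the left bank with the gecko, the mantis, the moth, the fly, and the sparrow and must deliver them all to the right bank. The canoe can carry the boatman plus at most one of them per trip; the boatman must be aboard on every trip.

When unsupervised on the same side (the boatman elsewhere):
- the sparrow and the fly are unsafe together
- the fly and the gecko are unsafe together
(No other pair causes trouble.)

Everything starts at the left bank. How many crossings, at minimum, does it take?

Counting alone: the boatman can take at most 1 across per trip to the right bank, so moving all 5 needs at least 5 loaded trips out, with a return between consecutive ones — at least 9 crossings.
The safety rule pushes this higher. Following every safe sequence of crossings, the most of the 5 that can be at the right bank as the canoe arrives there on crossing 9 is 4 — never all 5.
So no plan with fewer than 11 crossings exists, and this one achieves 11:
1. Boatman goes to the right bank with the fly.
2. Boatman goes back to the left bank alone.
3. Boatman goes to the right bank with the gecko.
4. Boatman goes back to the left bank with the fly.
5. Boatman goes to the right bank with the sparrow.
6. Boatman goes back to the left bank alone.
7. Boatman goes to the right bank with the mantis.
8. Boatman goes back to the left bank alone.
9. Boatman goes to the right bank with the moth.
10. Boatman goes back to the left bank alone.
11. Boatman goes to the right bank with the fly.

11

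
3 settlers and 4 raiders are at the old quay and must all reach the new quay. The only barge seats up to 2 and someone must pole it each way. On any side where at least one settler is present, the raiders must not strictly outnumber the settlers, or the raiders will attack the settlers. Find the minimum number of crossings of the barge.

impossible

The raiders already outnumber the settlers at the old quay before anyone moves, so the starting position itself is disallowed.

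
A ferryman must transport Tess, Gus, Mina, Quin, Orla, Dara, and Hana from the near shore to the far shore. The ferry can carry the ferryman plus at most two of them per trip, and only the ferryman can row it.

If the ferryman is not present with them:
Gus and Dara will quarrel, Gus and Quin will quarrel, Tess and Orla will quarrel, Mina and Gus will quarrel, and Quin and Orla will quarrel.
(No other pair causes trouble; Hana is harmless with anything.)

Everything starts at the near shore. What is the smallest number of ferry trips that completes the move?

9

Counting alone: the ferryman can take at most 2 across per trip to the far shore, so moving all 7 needs at least 4 loaded trips out, with a return between consecutive ones — at least 7 crossings.
The safety rule pushes this higher. Following every safe sequence of crossings, the most of the 7 that can be at the far shore as the ferry arrives there on crossing 7 is 6 — never all 7.
So no plan with fewer than 9 crossings exists, and this one achieves 9:
1. Ferryman goes to the far shore with Gus and Orla.  [the near shore: Dara, Hana, Mina, Quin, Tess | the far shore: Gus, Orla]
2. Ferryman goes back to the near shore alone.  [the near shore: Dara, Hana, Mina, Quin, Tess | the far shore: Gus, Orla]
3. Ferryman goes to the far shore with Tess.  [the near shore: Dara, Hana, Mina, Quin | the far shore: Gus, Orla, Tess]
4. Ferryman goes back to the near shore with Orla.  [the near shore: Dara, Hana, Mina, Orla, Quin | the far shore: Gus, Tess]
5. Ferryman goes to the far shore with Mina and Quin.  [the near shore: Dara, Hana, Orla | the far shore: Gus, Mina, Quin, Tess]
6. Ferryman goes back to the near shore with Gus.  [the near shore: Dara, Gus, Hana, Orla | the far shore: Mina, Quin, Tess]
7. Ferryman goes to the far shore with Dara and Hana.  [the near shore: Gus, Orla | the far shore: Dara, Hana, Mina, Quin, Tess]
8. Ferryman goes back to the near shore alone.  [the near shore: Gus, Orla | the far shore: Dara, Hana, Mina, Quin, Tess]
9. Ferryman goes to the far shore with Gus and Orla.  [the near shore: — | the far shore: Dara, Gus, Hana, Mina, Orla, Quin, Tess]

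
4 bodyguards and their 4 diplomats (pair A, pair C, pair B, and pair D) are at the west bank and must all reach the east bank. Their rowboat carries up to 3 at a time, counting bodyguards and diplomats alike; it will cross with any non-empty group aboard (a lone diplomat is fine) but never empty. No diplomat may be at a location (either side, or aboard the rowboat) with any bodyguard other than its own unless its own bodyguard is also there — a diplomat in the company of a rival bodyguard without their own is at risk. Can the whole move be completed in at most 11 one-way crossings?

Yes

Yes — this plan uses 9 crossings (≤ 11):
1. bodyguard A and diplomat A cross → the east bank.
2. bodyguard A crosses ← the west bank.
3. bodyguard A, bodyguard C, and diplomat C cross → the east bank.
4. bodyguard A and diplomat A cross ← the west bank.
5. bodyguard A, bodyguard B, and bodyguard D cross → the east bank.
6. diplomat C crosses ← the west bank.
7. diplomat A and diplomat C cross → the east bank.
8. diplomat A crosses ← the west bank.
9. diplomat A, diplomat B, and diplomat D cross → the east bank.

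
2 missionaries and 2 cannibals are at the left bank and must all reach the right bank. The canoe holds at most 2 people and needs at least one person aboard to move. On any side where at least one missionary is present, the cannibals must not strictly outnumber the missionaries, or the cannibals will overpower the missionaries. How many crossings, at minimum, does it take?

5

Counting alone: each trip to the right bank takes at most 2 across and each return brings at least 1 back, so after t trips out (and t−1 returns) at most 2t − (t−1) of the 4 are across; that first reaches 4 at t = 3, so at least 5 crossings are needed.
The plan below uses exactly 5 crossings, so it is optimal:
1. 2 cannibals → the right bank.  (the left bank: 2M 0C; the right bank: 0M 2C)
2. 1 cannibal ← the left bank.  (the left bank: 2M 1C; the right bank: 0M 1C)
3. 2 missionaries → the right bank.  (the left bank: 0M 1C; the right bank: 2M 1C)
4. 1 cannibal ← the left bank.  (the left bank: 0M 2C; the right bank: 2M 0C)
5. 2 cannibals → the right bank.  (the left bank: 0M 0C; the right bank: 2M 2C)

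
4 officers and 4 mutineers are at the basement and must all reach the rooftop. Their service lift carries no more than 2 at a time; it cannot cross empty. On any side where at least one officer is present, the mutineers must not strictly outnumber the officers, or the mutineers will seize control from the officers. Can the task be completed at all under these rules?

No

Following every safe sequence of crossings from the start, the most of the 8 that can be at the rooftop as the service lift arrives there on crossings 1, 3, 5 is 2, 3, 4 respectively; the best ever achieved is 4 of 8.
From crossing 7 on, no configuration arises that was not already reachable earlier: only 11 distinct safe configurations (who is on which side, and where the service lift is) can ever be reached, none of them has everyone across, and every continuation just revisits them. They are: 0 officers + 0 mutineers across (service lift back at the start); 0 officers + 1 mutineer across (service lift there); 0 officers + 1 mutineer across (service lift back at the start); 0 officers + 2 mutineers across (service lift there); 0 officers + 2 mutineers across (service lift back at the start); 0 officers + 3 mutineers across (service lift there); 0 officers + 3 mutineers across (service lift back at the start); 0 officers + 4 mutineers across (service lift there); 1 officer + 1 mutineer across (service lift there); 1 officer + 1 mutineer across (service lift back at the start); 2 officers + 2 mutineers across (service lift there). So no valid plan exists.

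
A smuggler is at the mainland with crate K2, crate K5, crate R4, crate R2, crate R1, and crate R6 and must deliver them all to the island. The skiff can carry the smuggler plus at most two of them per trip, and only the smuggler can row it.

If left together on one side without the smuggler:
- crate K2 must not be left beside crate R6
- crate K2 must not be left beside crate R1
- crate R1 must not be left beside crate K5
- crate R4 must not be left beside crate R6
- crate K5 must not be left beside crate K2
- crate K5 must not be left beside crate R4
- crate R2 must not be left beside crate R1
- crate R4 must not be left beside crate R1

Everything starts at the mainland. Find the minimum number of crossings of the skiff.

Whatever the first load, the items left behind include a forbidden pair without the smuggler. No opening move is safe, so no plan exists.

impossible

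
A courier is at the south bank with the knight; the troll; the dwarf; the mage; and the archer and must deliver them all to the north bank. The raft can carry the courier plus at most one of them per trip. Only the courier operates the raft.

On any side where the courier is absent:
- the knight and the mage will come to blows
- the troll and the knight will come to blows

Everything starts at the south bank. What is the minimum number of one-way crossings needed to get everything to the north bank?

Counting alone: the courier can take at most 1 across per trip to the north bank, so moving all 5 needs at least 5 loaded trips out, with a return between consecutive ones — at least 9 crossings.
The safety rule pushes this higher. Following every safe sequence of crossings, the most of the 5 that can be at the north bank as the raft arrives there on crossing 9 is 4 — never all 5.
So no plan with fewer than 11 crossings exists, and this one achieves 11:
1. Courier goes to the north bank with the knight.
2. Courier goes back to the south bank alone.
3. Courier goes to the north bank with the troll.
4. Courier goes back to the south bank with the knight.
5. Courier goes to the north bank with the mage.
6. Courier goes back to the south bank alone.
7. Courier goes to the north bank with the dwarf.
8. Courier goes back to the south bank alone.
9. Courier goes to the north bank with the archer.
10. Courier goes back to the south bank alone.
11. Courier goes to the north bank with the knight.

11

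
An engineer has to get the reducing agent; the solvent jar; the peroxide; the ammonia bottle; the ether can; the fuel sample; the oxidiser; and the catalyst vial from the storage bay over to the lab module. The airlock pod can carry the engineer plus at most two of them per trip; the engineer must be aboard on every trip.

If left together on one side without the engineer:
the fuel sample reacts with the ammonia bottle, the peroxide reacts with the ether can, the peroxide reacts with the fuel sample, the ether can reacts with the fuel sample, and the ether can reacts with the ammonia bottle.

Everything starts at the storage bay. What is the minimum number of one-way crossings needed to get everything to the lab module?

Counting alone: the engineer can take at most 2 across per trip to the lab module, so moving all 8 needs at least 4 loaded trips out, with a return between consecutive ones — at least 7 crossings.
The safety rule pushes this higher. Following every safe sequence of crossings, the most of the 8 that can be at the lab module as the airlock pod arrives there on crossings 7, 9, 11 is 5, 6, 7 respectively — never all 8.
So no plan with fewer than 13 crossings exists, and this one achieves 13:
1. Engineer goes to the lab module with the ether can and the fuel sample.
2. Engineer goes back to the storage bay with the ether can.
3. Engineer goes to the lab module with the ether can and the reducing agent.
4. Engineer goes back to the storage bay with the ether can.
5. Engineer goes to the lab module with the ether can and the solvent jar.
6. Engineer goes back to the storage bay with the ether can.
7. Engineer goes to the lab module with the ammonia bottle and the peroxide.
8. Engineer goes back to the storage bay with the fuel sample.
9. Engineer goes to the lab module with the ether can and the oxidiser.
10. Engineer goes back to the storage bay with the ether can.
11. Engineer goes to the lab module with the catalyst vial and the ether can.
12. Engineer goes back to the storage bay with the ether can.
13. Engineer goes to the lab module with the ether can and the fuel sample.

13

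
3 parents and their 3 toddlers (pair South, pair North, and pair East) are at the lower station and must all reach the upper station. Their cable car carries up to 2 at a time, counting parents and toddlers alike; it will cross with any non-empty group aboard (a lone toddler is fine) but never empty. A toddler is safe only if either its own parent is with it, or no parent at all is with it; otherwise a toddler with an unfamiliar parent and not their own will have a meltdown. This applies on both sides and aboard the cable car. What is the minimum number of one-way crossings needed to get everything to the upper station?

11

Counting alone: each trip to the upper station takes at most 2 across and each return brings at least 1 back, so after t trips out (and t−1 returns) at most 2t − (t−1) of the 6 are across; that first reaches 6 at t = 5, so at least 9 crossings are needed.
The safety rule pushes this higher. Following every safe sequence of crossings, the most of the 6 that can be at the upper station as the cable car arrives there on crossing 9 is 5 — never all 6.
So no plan with fewer than 11 crossings exists, and this one achieves 11:
1. parent South and toddler South cross → the upper station.
2. parent South crosses ← the lower station.
3. toddler East and toddler North cross → the upper station.
4. toddler South crosses ← the lower station.
5. parent East and parent North cross → the upper station.
6. parent North and toddler North cross ← the lower station.
7. parent North and parent South cross → the upper station.
8. toddler East crosses ← the lower station.
9. toddler North and toddler South cross → the upper station.
10. parent East crosses ← the lower station.
11. parent East and toddler East cross → the upper station.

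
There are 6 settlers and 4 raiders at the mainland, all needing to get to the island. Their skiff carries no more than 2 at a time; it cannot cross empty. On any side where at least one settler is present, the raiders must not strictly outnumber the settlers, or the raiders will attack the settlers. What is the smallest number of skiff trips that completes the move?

17

Counting alone: each trip to the island takes at most 2 across and each return brings at least 1 back, so after t trips out (and t−1 returns) at most 2t − (t−1) of the 10 are across; that first reaches 10 at t = 9, so at least 17 crossings are needed.
The plan below uses exactly 17 crossings, so it is optimal:
1. 2 raiders → the island.  (the mainland: 6S 2R; the island: 0S 2R)
2. 1 raider ← the mainland.  (the mainland: 6S 3R; the island: 0S 1R)
3. 2 raiders → the island.  (the mainland: 6S 1R; the island: 0S 3R)
4. 1 raider ← the mainland.  (the mainland: 6S 2R; the island: 0S 2R)
5. 2 settlers → the island.  (the mainland: 4S 2R; the island: 2S 2R)
6. 1 raider ← the mainland.  (the mainland: 4S 3R; the island: 2S 1R)
7. 1 settler and 1 raider → the island.  (the mainland: 3S 2R; the island: 3S 2R)
8. 1 raider ← the mainland.  (the mainland: 3S 3R; the island: 3S 1R)
9. 2 raiders → the island.  (the mainland: 3S 1R; the island: 3S 3R)
10. 1 raider ← the mainland.  (the mainland: 3S 2R; the island: 3S 2R)
11. 1 settler and 1 raider → the island.  (the mainland: 2S 1R; the island: 4S 3R)
12. 1 raider ← the mainland.  (the mainland: 2S 2R; the island: 4S 2R)
13. 2 raiders → the island.  (the mainland: 2S 0R; the island: 4S 4R)
14. 1 raider ← the mainland.  (the mainland: 2S 1R; the island: 4S 3R)
15. 1 settler and 1 raider → the island.  (the mainland: 1S 0R; the island: 5S 4R)
16. 1 raider ← the mainland.  (the mainland: 1S 1R; the island: 5S 3R)
17. 1 settler and 1 raider → the island.  (the mainland: 0S 0R; the island: 6S 4R)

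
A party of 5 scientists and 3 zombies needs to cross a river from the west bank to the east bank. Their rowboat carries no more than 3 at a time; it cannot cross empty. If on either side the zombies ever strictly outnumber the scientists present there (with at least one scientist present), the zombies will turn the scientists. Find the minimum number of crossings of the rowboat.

7

Counting alone: each trip to the east bank takes at most 3 across and each return brings at least 1 back, so after t trips out (and t−1 returns) at most 3t − (t−1) of the 8 are across; that first reaches 8 at t = 4, so at least 7 crossings are needed.
The plan below uses exactly 7 crossings, so it is optimal:
1. 2 zombies → the east bank.  (the west bank: 5S 1Z; the east bank: 0S 2Z)
2. 1 zombie ← the west bank.  (the west bank: 5S 2Z; the east bank: 0S 1Z)
3. 2 scientists and 1 zombie → the east bank.  (the west bank: 3S 1Z; the east bank: 2S 2Z)
4. 1 zombie ← the west bank.  (the west bank: 3S 2Z; the east bank: 2S 1Z)
5. 1 scientist and 2 zombies → the east bank.  (the west bank: 2S 0Z; the east bank: 3S 3Z)
6. 1 zombie ← the west bank.  (the west bank: 2S 1Z; the east bank: 3S 2Z)
7. 2 scientists and 1 zombie → the east bank.  (the west bank: 0S 0Z; the east bank: 5S 3Z)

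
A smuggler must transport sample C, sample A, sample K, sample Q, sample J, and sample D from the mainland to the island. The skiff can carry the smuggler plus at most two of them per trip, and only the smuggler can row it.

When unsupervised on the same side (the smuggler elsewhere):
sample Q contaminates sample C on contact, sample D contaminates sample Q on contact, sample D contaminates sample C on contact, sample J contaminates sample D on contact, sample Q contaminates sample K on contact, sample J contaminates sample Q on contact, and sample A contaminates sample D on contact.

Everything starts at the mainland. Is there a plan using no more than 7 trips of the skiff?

No

Counting alone: the smuggler can take at most 2 across per trip to the island, so moving all 6 needs at least 3 loaded trips out, with a return between consecutive ones — at least 5 crossings.
The safety rule pushes this higher. Following every safe sequence of crossings, the most of the 6 that can be at the island as the skiff arrives there on crossings 5, 7 is 4, 5 respectively — never all 6.
So the move cannot be finished within 7 crossings. (The shortest complete plan takes 9:)
1. Smuggler goes to the island with sample D and sample Q.  [the mainland: sample A, sample C, sample J, sample K | the island: sample D, sample Q]
2. Smuggler goes back to the mainland with sample Q.  [the mainland: sample A, sample C, sample J, sample K, sample Q | the island: sample D]
3. Smuggler goes to the island with sample A and sample Q.  [the mainland: sample C, sample J, sample K | the island: sample A, sample D, sample Q]
4. Smuggler goes back to the mainland with sample D.  [the mainland: sample C, sample D, sample J, sample K | the island: sample A, sample Q]
5. Smuggler goes to the island with sample C and sample J.  [the mainland: sample D, sample K | the island: sample A, sample C, sample J, sample Q]
6. Smuggler goes back to the mainland with sample Q.  [the mainland: sample D, sample K, sample Q | the island: sample A, sample C, sample J]
7. Smuggler goes to the island with sample K and sample Q.  [the mainland: sample D | the island: sample A, sample C, sample J, sample K, sample Q]
8. Smuggler goes back to the mainland with sample Q.  [the mainland: sample D, sample Q | the island: sample A, sample C, sample J, sample K]
9. Smuggler goes to the island with sample D and sample Q.  [the mainland: — | the island: sample A, sample C, sample D, sample J, sample K, sample Q]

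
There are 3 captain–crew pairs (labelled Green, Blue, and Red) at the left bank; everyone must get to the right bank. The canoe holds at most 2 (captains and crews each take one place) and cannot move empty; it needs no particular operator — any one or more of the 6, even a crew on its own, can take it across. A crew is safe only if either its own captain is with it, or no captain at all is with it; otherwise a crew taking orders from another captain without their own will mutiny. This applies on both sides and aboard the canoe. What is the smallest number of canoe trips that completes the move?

Counting alone: each trip to the right bank takes at most 2 across and each return brings at least 1 back, so after t trips out (and t−1 returns) at most 2t − (t−1) of the 6 are across; that first reaches 6 at t = 5, so at least 9 crossings are needed.
The safety rule pushes this higher. Following every safe sequence of crossings, the most of the 6 that can be at the right bank as the canoe arrives there on crossing 9 is 5 — never all 6.
So no plan with fewer than 11 crossings exists, and this one achieves 11:
1. captain Green and crew Green cross → the right bank.
2. captain Green crosses ← the left bank.
3. crew Blue and crew Red cross → the right bank.
4. crew Green crosses ← the left bank.
5. captain Blue and captain Red cross → the right bank.
6. captain Blue and crew Blue cross ← the left bank.
7. captain Blue and captain Green cross → the right bank.
8. crew Red crosses ← the left bank.
9. crew Blue and crew Green cross → the right bank.
10. captain Red crosses ← the left bank.
11. captain Red and crew Red cross → the right bank.

11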